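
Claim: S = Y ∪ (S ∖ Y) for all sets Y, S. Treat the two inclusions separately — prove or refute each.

The sets are not equal: only the forward inclusion holds.

(⊆) Let x ∈ S. Then either x ∈ S and x ∉ Y; or x ∈ Y ∩ S. In each case x ∈ Y ∪ (S ∖ Y), so S ⊆ Y ∪ (S ∖ Y).

(⊇) This inclusion fails. Take Y = {1}, S = ∅; then 1 ∈ Y ∪ (S ∖ Y) but 1 ∉ S.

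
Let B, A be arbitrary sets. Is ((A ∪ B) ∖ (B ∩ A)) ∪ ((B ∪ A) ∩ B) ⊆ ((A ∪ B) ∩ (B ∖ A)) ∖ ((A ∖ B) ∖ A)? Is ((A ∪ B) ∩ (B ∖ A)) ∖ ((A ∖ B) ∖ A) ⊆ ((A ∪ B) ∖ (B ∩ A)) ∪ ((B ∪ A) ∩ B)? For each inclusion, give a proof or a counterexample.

(⊆) This inclusion fails. Take B = ∅, A = {1}; then 1 ∈ ((A ∪ B) ∖ (B ∩ A)) ∪ ((B ∪ A) ∩ B) but 1 ∉ ((A ∪ B) ∩ (B ∖ A)) ∖ ((A ∖ B) ∖ A).

(⊇) Let x ∈ ((A ∪ B) ∩ (B ∖ A)) ∖ ((A ∖ B) ∖ A). Then x ∈ B and x ∉ A, from which x ∈ ((A ∪ B) ∖ (B ∩ A)) ∪ ((B ∪ A) ∩ B).

(⊆) fails; (⊇) holds.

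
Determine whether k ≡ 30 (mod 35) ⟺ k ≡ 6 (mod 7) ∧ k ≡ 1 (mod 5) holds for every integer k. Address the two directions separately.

(⟹) This fails: k = 30 gives 30 ≡ 30 (mod 35) but 30 ≡ 2 (mod 7), so the conjunction on the right does not hold.

(⟸) This fails: k = 6 satisfies both congruences on the right (6 ≡ 6 mod 7 and 6 ≡ 1 mod 5) yet 6 ≡ 6 (mod 35), not 30.

Neither direction holds.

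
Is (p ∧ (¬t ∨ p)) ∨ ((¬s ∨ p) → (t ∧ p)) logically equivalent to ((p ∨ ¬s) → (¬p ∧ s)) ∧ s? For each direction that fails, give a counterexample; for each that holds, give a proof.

The forward direction fails; the converse holds.

(⟹) This fails. Under p = T, s = F, t = F, the left side is true but the right side is false.

(⟸) Assume the antecedent. If p is true, the antecedent cannot hold. If p is false, the antecedent forces (p = F, s = T, t = F) or (p = F, s = T, t = T), and the consequent holds there. Either way the consequent holds.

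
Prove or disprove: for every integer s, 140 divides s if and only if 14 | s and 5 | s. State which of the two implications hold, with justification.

[⇒] If 140 ∣ s, write s = 140q. Since 140 = 10·14, s = 14·(10q), so 14 ∣ s; and since 140 = 28·5, s = 5·(28q), so 5 ∣ s.

[⇐] This fails: take s = 70. Both 14 ∣ 70 and 5 ∣ 70, yet 70 is not a multiple of 140 (since 70 = 0·140 + 70), so 140 ∤ 70.

The forward direction holds; the converse fails.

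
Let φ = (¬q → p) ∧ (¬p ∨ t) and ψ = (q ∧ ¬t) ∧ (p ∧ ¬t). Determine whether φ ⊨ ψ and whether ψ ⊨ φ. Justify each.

Both directions fail.

(⟹) This fails. Under q = T, p = F, t = F, the left side is true but the right side is false.

(⟸) This fails. Under q = T, p = T, t = F, the left side is false but the right side is true.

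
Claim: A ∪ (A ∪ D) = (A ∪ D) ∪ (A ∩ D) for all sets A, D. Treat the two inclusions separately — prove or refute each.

The two sets are equal.

(⟹) Let x ∈ A ∪ (A ∪ D). Then either x ∈ A and x ∉ D; or x ∈ D and x ∉ A; or x ∈ A ∩ D. In each case x ∈ (A ∪ D) ∪ (A ∩ D), so A ∪ (A ∪ D) ⊆ (A ∪ D) ∪ (A ∩ D).

(⟸) Let x ∈ (A ∪ D) ∪ (A ∩ D). Then either x ∈ A and x ∉ D; or x ∈ D and x ∉ A; or x ∈ A ∩ D. In each case x ∈ A ∪ (A ∪ D), so (A ∪ D) ∪ (A ∩ D) ⊆ A ∪ (A ∪ D).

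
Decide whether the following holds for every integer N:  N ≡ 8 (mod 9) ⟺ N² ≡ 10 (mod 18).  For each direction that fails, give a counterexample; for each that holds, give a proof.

(⇒) This fails: take N = 17. Then 17 ≡ 8 (mod 9), but 17² = 289 ≡ 1 (mod 18), not 10.

(⇐) This fails: take N = 10. Then 10² = 100 ≡ 10 (mod 18), yet 10 ≡ 1 (mod 9), not 8.

Both directions fail.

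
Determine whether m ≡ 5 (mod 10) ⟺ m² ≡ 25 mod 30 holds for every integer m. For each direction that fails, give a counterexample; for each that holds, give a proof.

[⇐] The residues r modulo 30 with r² ≡ 25 (mod 30) are exactly {5, 25}, and each is ≡ 5 (mod 10).

[⇒] This fails: take m = 15. Then 15 ≡ 5 (mod 10), but 15² = 225 ≡ 15 (mod 30), not 25.

(⇒) fails; (⇐) holds.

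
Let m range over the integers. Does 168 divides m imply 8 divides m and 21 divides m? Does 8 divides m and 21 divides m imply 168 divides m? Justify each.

Both directions hold; the statement is true.

(⇐) Suppose 8 ∣ m and 21 ∣ m. Any common multiple of 8 and 21 is a multiple of their lcm; here gcd(8, 21) = 1, so lcm(8, 21) = 8·21 = 168, so 168 ∣ m.

(⇒) If 168 ∣ m, write m = 168q. Since 168 = 21·8, m = 8·(21q), so 8 ∣ m; and since 168 = 8·21, m = 21·(8q), so 21 ∣ m.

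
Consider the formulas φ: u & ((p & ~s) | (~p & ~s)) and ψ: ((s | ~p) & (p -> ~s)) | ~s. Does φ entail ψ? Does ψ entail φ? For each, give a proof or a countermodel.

Not equivalent: only (⇒) holds.

[⇒] Assume the antecedent. If u is true, the antecedent forces (u = T, p = F, s = F) or (u = T, p = T, s = F), and ((s | ~p) & (p -> ~s)) | ~s holds there. If u is false, the antecedent cannot hold. Either way ((s | ~p) & (p -> ~s)) | ~s holds.

[⇐] This fails. Under u = F, p = F, s = F, the left side is false but the right side is true.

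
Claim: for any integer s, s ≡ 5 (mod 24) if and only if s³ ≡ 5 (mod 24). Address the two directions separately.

[⇒] Suppose s ≡ 5 (mod 24). Write s = 24j + 5. Then (24j + 5)³ = 13824j³ + 8640j² + 1800j + 125 = 24(576j³ + 360j² + 75j + 5) + 5, so s³ ≡ 5 (mod 24).

[⇐] Conversely, suppose s³ ≡ 5 (mod 24). The only residue r in {0, …, 23} with r³ ≡ 5 (mod 24) is r = 5, so s ≡ 5 (mod 24).

Both directions hold.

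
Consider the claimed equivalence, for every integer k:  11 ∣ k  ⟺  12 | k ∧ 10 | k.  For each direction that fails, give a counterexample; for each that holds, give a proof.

(⇒) fails and (⇐) fails.

(⟹) This fails: take k = 11. Certainly 11 ∣ 11, but 12 ∤ 11.

(⟸) This fails: take k = 60. Both 12 ∣ 60 and 10 ∣ 60, yet 60 is not a multiple of 11 (since 60 = 5·11 + 5), so 11 ∤ 60.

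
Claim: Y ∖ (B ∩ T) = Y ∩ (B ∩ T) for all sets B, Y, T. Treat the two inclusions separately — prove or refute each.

Forward inclusion. This inclusion fails. Take B = ∅, Y = {1}, T = ∅; then 1 ∈ Y ∖ (B ∩ T) but 1 ∉ Y ∩ (B ∩ T).

Reverse inclusion. This inclusion fails. Take B = {1}, Y = {1}, T = {1}; then 1 ∈ Y ∩ (B ∩ T) but 1 ∉ Y ∖ (B ∩ T).

Both inclusions fail.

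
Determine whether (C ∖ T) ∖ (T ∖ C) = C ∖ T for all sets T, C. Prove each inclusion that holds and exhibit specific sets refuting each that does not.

(⟹) Let x ∈ (C ∖ T) ∖ (T ∖ C). Then x ∈ C and x ∉ T, from which x ∈ C ∖ T.

(⟸) Let x ∈ C ∖ T. Then x ∈ C and x ∉ T, from which x ∈ (C ∖ T) ∖ (T ∖ C).

Both inclusions hold; the sets are equal.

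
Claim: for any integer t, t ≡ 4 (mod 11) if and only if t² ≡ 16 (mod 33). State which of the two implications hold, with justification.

Forward direction. This fails: take t = 15. Then 15 ≡ 4 (mod 11), but 15² = 225 ≡ 27 (mod 33), not 16.

Converse. This fails: take t = 7. Then 7² = 49 ≡ 16 (mod 33), yet 7 ≡ 7 (mod 11), not 4.

(⇒) fails and (⇐) fails.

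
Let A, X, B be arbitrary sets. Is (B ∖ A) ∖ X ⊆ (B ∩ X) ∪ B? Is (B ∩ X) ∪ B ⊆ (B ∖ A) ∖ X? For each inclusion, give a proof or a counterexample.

Reverse inclusion. This inclusion fails. Take A = {1}, X = ∅, B = {1}; then 1 ∈ (B ∩ X) ∪ B but 1 ∉ (B ∖ A) ∖ X.

Forward inclusion. Let x ∈ (B ∖ A) ∖ X. Then x ∈ B and x ∉ A, X, from which x ∈ (B ∩ X) ∪ B.

(⊆) holds; (⊇) fails.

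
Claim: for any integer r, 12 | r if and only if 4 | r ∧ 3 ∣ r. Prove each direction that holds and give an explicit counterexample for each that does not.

The biconditional holds.

(⟹) If 12 ∣ r, write r = 12q. Since 12 = 3·4, r = 4·(3q), so 4 ∣ r; and since 12 = 4·3, r = 3·(4q), so 3 ∣ r.

(⟸) Suppose 4 ∣ r and 3 ∣ r. Any common multiple of 4 and 3 is a multiple of their lcm; here gcd(4, 3) = 1, so lcm(4, 3) = 4·3 = 12, so 12 ∣ r.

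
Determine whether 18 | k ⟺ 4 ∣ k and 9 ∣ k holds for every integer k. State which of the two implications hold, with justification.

The forward direction fails; the converse holds.

(⇒) This fails: take k = 18. Certainly 18 ∣ 18, but 4 ∤ 18.

(⇐) Suppose 4 ∣ k and 9 ∣ k. Any common multiple of 4 and 9 is a multiple of their lcm; here gcd(4, 9) = 1, so lcm(4, 9) = 4·9 = 36, so 36 ∣ k. Since 18 ∣ 36, it follows that 18 ∣ k.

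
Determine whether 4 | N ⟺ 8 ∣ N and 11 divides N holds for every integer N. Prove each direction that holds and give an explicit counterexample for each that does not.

Only the converse holds.

Forward direction. This fails: take N = 4. Certainly 4 ∣ 4, but 8 ∤ 4.

Converse. Suppose 8 ∣ N and 11 ∣ N. Any common multiple of 8 and 11 is a multiple of their lcm; here gcd(8, 11) = 1, so lcm(8, 11) = 8·11 = 88, so 88 ∣ N. Since 4 ∣ 88, it follows that 4 ∣ N.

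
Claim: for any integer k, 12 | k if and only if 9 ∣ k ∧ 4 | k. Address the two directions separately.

Only the converse holds.

Forward direction. This fails: take k = 12. Certainly 12 ∣ 12, but 9 ∤ 12.

Converse. Suppose 9 ∣ k and 4 ∣ k. Any common multiple of 9 and 4 is a multiple of their lcm; here gcd(9, 4) = 1, so lcm(9, 4) = 9·4 = 36, so 36 ∣ k. Since 12 ∣ 36, it follows that 12 ∣ k.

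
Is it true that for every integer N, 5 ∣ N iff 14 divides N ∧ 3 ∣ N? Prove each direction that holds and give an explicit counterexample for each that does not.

(⟹) This fails: take N = 5. Certainly 5 ∣ 5, but 14 ∤ 5.

(⟸) This fails: take N = 42. Both 14 ∣ 42 and 3 ∣ 42, yet 42 is not a multiple of 5 (since 42 = 8·5 + 2), so 5 ∤ 42.

Neither direction holds.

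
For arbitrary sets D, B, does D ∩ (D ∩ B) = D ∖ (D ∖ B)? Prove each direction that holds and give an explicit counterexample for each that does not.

Both inclusions hold.

Reverse inclusion. Let x ∈ D ∖ (D ∖ B). Then x ∈ D ∩ B, from which x ∈ D ∩ (D ∩ B).

Forward inclusion. Let x ∈ D ∩ (D ∩ B). Then x ∈ D ∩ B, from which x ∈ D ∖ (D ∖ B).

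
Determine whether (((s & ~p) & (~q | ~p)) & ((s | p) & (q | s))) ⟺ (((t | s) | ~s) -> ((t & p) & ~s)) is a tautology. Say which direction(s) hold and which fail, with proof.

[⇒] This fails. Under t = F, p = F, q = F, s = T, the left side is true but the right side is false.

[⇐] This fails. Under t = T, p = T, q = F, s = F, the left side is false but the right side is true.

Neither direction holds.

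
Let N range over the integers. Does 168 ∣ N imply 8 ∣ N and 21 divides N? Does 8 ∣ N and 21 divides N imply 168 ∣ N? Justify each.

Both implications hold.

[⇒] If 168 ∣ N, write N = 168q. Since 168 = 21·8, N = 8·(21q), so 8 ∣ N; and since 168 = 8·21, N = 21·(8q), so 21 ∣ N.

[⇐] Suppose 8 ∣ N and 21 ∣ N. Any common multiple of 8 and 21 is a multiple of their lcm; here gcd(8, 21) = 1, so lcm(8, 21) = 8·21 = 168, so 168 ∣ N.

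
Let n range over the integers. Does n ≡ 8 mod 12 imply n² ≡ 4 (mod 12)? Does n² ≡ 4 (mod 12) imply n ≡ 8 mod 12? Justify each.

Only the forward implication holds.

[⇒] Suppose n ≡ 8 mod 12. Write n = 12j + 8. Then (12j + 8)² = 144j² + 192j + 64 = 12(12j² + 16j + 5) + 4, so n² ≡ 4 (mod 12).

[⇐] This fails: take n = 2. Then 2² = 4 ≡ 4 (mod 12), yet 2 ≡ 2 (mod 12), not 8.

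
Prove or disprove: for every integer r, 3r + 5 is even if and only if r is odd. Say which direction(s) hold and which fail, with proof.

Forward direction. Suppose 3r + 5 is even. Since 3 is odd, 3r and r have the same parity, so 3r + 5 ≡ r + 5 (mod 2). As 5 is odd, 3r + 5 is even exactly when r is odd. Thus r is odd.

Converse. Suppose r is odd; write r = 2j + 1. Then 3r + 5 = 3·(2j + 1) + 5 = 2·3j + 8, which is even.

Both directions hold.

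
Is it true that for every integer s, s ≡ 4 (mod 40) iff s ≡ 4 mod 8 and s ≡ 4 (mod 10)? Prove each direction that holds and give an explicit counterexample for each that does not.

(→) Suppose s ≡ 4 (mod 40); write s = 40j + 4. Since 8 ∣ 40, reducing mod 8 gives s ≡ 4 (mod 8); since 10 ∣ 40, reducing mod 10 gives s ≡ 4 (mod 10).

(←) Conversely, if s ≡ 4 (mod 8) and s ≡ 4 (mod 10), then by the Chinese remainder theorem s ≡ 4 (mod 40). This is exactly s ≡ 4 (mod 40).

Both implications hold.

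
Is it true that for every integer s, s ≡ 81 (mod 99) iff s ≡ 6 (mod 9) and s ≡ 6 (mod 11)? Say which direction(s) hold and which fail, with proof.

(⇒) This fails: s = 81 gives 81 ≡ 81 (mod 99) but 81 ≡ 0 (mod 9), so the conjunction on the right does not hold.

(⇐) This fails: s = 6 satisfies both congruences on the right (6 ≡ 6 mod 9 and 6 ≡ 6 mod 11) yet 6 ≡ 6 (mod 99), not 81.

(⇒) fails and (⇐) fails.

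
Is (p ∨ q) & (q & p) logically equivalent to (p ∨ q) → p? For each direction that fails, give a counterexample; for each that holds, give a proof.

(⟹) Assume the antecedent. If p is true, (p ∨ q) → p reduces to true regardless of the other variables. If p is false, the antecedent cannot hold. Either way (p ∨ q) → p holds.

(⟸) This fails. Under p = F, q = F, the left side is false but the right side is true.

(⇒) holds; (⇐) fails.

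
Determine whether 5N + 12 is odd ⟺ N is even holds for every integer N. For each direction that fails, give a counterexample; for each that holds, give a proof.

Neither implication holds.

[⇒] This fails: N = 7 gives 5N + 12 = 47, which is odd, but 7 is odd, not even.

[⇐] This also fails: N = 0 is even, but 5N + 12 = 12 is even, not odd.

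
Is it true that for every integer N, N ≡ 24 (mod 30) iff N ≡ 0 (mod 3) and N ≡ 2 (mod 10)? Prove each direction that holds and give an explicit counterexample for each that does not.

Neither implication holds.

(⟹) This fails: N = 24 gives 24 ≡ 24 (mod 30) but 24 ≡ 4 (mod 10), so the conjunction on the right does not hold.

(⟸) This fails: N = 12 satisfies both congruences on the right (12 ≡ 0 mod 3 and 12 ≡ 2 mod 10) yet 12 ≡ 12 (mod 30), not 24.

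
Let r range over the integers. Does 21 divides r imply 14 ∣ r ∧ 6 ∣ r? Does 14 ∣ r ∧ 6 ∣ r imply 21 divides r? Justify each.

(⟹) This fails: take r = 21. Certainly 21 ∣ 21, but 14 ∤ 21.

(⟸) Suppose 14 ∣ r and 6 ∣ r. Any common multiple of 14 and 6 is a multiple of their lcm; here lcm(14, 6) = 14·6/gcd(14, 6) = 84/2 = 42, so 42 ∣ r. Since 21 ∣ 42, it follows that 21 ∣ r.

(⇒) fails; (⇐) holds.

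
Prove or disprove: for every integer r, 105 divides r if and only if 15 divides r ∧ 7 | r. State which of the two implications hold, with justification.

[⇐] Suppose 15 ∣ r and 7 ∣ r. Any common multiple of 15 and 7 is a multiple of their lcm; here gcd(15, 7) = 1, so lcm(15, 7) = 15·7 = 105, so 105 ∣ r.

[⇒] If 105 ∣ r, write r = 105q. Since 105 = 7·15, r = 15·(7q), so 15 ∣ r; and since 105 = 15·7, r = 7·(15q), so 7 ∣ r.

Equivalent; both directions hold.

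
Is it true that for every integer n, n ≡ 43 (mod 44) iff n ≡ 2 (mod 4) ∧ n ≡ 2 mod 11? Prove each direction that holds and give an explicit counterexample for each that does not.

Both directions fail.

[⇒] This fails: n = 43 gives 43 ≡ 43 (mod 44) but 43 ≡ 3 (mod 4), so the conjunction on the right does not hold.

[⇐] This fails: n = 2 satisfies both congruences on the right (2 ≡ 2 mod 4 and 2 ≡ 2 mod 11) yet 2 ≡ 2 (mod 44), not 43.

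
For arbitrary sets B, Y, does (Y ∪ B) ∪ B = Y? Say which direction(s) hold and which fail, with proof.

Reverse inclusion. Let x ∈ Y. Then either x ∈ Y and x ∉ B; or x ∈ B ∩ Y. In each case x ∈ (Y ∪ B) ∪ B, so Y ⊆ (Y ∪ B) ∪ B.

Forward inclusion. This inclusion fails. Take B = {1}, Y = ∅; then 1 ∈ (Y ∪ B) ∪ B but 1 ∉ Y.

The sets are not equal: only the reverse inclusion holds.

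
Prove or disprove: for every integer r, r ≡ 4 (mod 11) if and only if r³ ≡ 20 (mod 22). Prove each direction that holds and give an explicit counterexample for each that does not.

Not equivalent: only (⇐) holds.

(⟹) This fails: take r = 15. Then 15 ≡ 4 (mod 11), but 15³ = 3375 ≡ 9 (mod 22), not 20.

(⟸) Conversely, the residues r modulo 22 with r³ ≡ 20 (mod 22) are exactly {4}, and each is ≡ 4 (mod 11).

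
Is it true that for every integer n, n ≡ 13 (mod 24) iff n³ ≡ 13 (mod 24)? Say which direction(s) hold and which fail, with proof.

Both directions hold; the statement is true.

(⟸) Suppose n³ ≡ 13 (mod 24). The only residue r in {0, …, 23} with r³ ≡ 13 (mod 24) is r = 13, so n ≡ 13 (mod 24).

(⟹) Suppose n ≡ 13 (mod 24). Write n = 24j + 13. Then (24j + 13)³ = 13824j³ + 22464j² + 12168j + 2197 = 24(576j³ + 936j² + 507j + 91) + 13, so n³ ≡ 13 (mod 24).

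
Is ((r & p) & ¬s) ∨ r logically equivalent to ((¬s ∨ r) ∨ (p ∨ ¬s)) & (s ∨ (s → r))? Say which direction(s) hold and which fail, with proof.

(⇒) holds; (⇐) fails.

[⇒] Assume the antecedent. If p is true, the consequent reduces to true regardless of the other variables. If p is false, the antecedent forces (p = F, r = T, s = F) or (p = F, r = T, s = T), and the consequent holds there. Either way the consequent holds.

[⇐] This fails. Under p = F, r = F, s = F, the left side is false but the right side is true.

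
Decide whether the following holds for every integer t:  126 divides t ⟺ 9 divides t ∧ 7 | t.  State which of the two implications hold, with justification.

[⇒] If 126 ∣ t, write t = 126q. Since 126 = 14·9, t = 9·(14q), so 9 ∣ t; and since 126 = 18·7, t = 7·(18q), so 7 ∣ t.

[⇐] This fails: take t = 63. Both 9 ∣ 63 and 7 ∣ 63, yet 63 is not a multiple of 126 (since 63 = 0·126 + 63), so 126 ∤ 63.

(⇒) holds; (⇐) fails.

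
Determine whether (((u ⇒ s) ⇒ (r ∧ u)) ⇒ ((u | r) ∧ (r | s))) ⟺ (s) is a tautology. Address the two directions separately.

Only the reverse direction holds.

(→) This fails. Under r = F, s = F, u = F, the left side is true but the right side is false.

(←) Assume the antecedent. If r is true, the consequent reduces to true regardless of the other variables. If r is false, the antecedent forces (r = F, s = T, u = F) or (r = F, s = T, u = T), and the consequent holds there. Either way the consequent holds.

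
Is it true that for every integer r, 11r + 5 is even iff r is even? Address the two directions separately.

(⇒) This fails: r = 7 gives 11r + 5 = 82, which is even, but 7 is odd, not even.

(⇐) This also fails: r = 0 is even, but 11r + 5 = 5 is odd, not even.

Neither direction holds.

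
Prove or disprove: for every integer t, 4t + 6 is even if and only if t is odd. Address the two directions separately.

Not equivalent: only (⇐) holds.

(←) Suppose t is odd. Since 4 is even, 4t is even for every t, so 4t + 6 has the same parity as 6, which is even. Hence 4t + 6 is even.

(→) This fails: take t = 2. Then 4t + 6 = 14, which is even, yet t = 2 is even, not odd.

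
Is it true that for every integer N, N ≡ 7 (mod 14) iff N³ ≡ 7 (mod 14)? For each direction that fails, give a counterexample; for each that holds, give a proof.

Both directions hold; the statement is true.

(⇒) Suppose N ≡ 7 (mod 14). Write N = 14j + 7. Then (14j + 7)³ = 2744j³ + 4116j² + 2058j + 343 = 14(196j³ + 294j² + 147j + 24) + 7, so N³ ≡ 7 (mod 14).

(⇐) Conversely, suppose N³ ≡ 7 (mod 14). The only residue r in {0, …, 13} with r³ ≡ 7 (mod 14) is r = 7, so N ≡ 7 (mod 14).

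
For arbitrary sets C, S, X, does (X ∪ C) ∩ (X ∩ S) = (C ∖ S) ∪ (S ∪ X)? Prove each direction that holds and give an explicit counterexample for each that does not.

(⊆) holds; (⊇) fails.

(⊆) Let x ∈ (X ∪ C) ∩ (X ∩ S). Then either x ∈ S ∩ X and x ∉ C; or x ∈ C ∩ S ∩ X. In each case x ∈ (C ∖ S) ∪ (S ∪ X), so (X ∪ C) ∩ (X ∩ S) ⊆ (C ∖ S) ∪ (S ∪ X).

(⊇) This inclusion fails. Take C = {1}, S = ∅, X = ∅; then 1 ∈ (C ∖ S) ∪ (S ∪ X) but 1 ∉ (X ∪ C) ∩ (X ∩ S).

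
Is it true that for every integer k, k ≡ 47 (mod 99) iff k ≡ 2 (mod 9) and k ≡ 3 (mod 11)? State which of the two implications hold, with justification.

Both directions hold; the statement is true.

[⇐] If k ≡ 2 (mod 9) and k ≡ 3 (mod 11), then by the Chinese remainder theorem k ≡ 47 (mod 99). This is exactly k ≡ 47 (mod 99).

[⇒] Suppose k ≡ 47 (mod 99); write k = 99j + 47. Since 9 ∣ 99, reducing mod 9 gives k ≡ 47 ≡ 2 (mod 9); since 11 ∣ 99, reducing mod 11 gives k ≡ 47 ≡ 3 (mod 11).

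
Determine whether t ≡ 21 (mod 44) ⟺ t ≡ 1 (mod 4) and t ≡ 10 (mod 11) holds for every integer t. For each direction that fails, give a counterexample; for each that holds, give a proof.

[⇐] If t ≡ 1 (mod 4) and t ≡ 10 (mod 11), then by the Chinese remainder theorem t ≡ 21 (mod 44). This is exactly t ≡ 21 (mod 44).

[⇒] Suppose t ≡ 21 (mod 44); write t = 44j + 21. Since 4 ∣ 44, reducing mod 4 gives t ≡ 21 ≡ 1 (mod 4); since 11 ∣ 44, reducing mod 11 gives t ≡ 21 ≡ 10 (mod 11).

The biconditional holds.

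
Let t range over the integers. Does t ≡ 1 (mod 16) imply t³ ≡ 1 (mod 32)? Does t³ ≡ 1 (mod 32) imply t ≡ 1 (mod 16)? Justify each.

The forward direction fails; the converse holds.

Forward direction. This fails: take t = 17. Then 17 ≡ 1 (mod 16), but 17³ = 4913 ≡ 17 (mod 32), not 1.

Converse. The residues r modulo 32 with r³ ≡ 1 (mod 32) are exactly {1}, and each is ≡ 1 (mod 16).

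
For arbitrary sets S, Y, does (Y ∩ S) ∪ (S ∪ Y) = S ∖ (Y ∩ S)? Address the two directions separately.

Only the reverse inclusion holds.

(⊆) This inclusion fails. Take S = ∅, Y = {1}; then 1 ∈ (Y ∩ S) ∪ (S ∪ Y) but 1 ∉ S ∖ (Y ∩ S).

(⊇) Let x ∈ S ∖ (Y ∩ S). Then x ∈ S and x ∉ Y, from which x ∈ (Y ∩ S) ∪ (S ∪ Y).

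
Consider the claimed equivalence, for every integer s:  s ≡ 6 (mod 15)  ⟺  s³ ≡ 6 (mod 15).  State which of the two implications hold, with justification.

Converse. Suppose s³ ≡ 6 (mod 15). The only residue r in {0, …, 14} with r³ ≡ 6 (mod 15) is r = 6, so s ≡ 6 (mod 15).

Forward direction. Suppose s ≡ 6 (mod 15). Write s = 15j + 6. Then (15j + 6)³ = 3375j³ + 4050j² + 1620j + 216 = 15(225j³ + 270j² + 108j + 14) + 6, so s³ ≡ 6 (mod 15).

Both directions hold; the statement is true.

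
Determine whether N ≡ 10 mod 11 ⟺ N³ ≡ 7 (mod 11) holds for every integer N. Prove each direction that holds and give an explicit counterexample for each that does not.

(⟹) This fails: take N = 10. Then 10 ≡ 10 (mod 11), but 10³ = 1000 ≡ 10 (mod 11), not 7.

(⟸) This fails: take N = 6. Then 6³ = 216 ≡ 7 (mod 11), yet 6 ≡ 6 (mod 11), not 10.

Neither implication holds.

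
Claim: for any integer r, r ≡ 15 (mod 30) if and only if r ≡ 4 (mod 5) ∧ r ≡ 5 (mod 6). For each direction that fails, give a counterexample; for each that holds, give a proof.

(⇒) fails and (⇐) fails.

Forward direction. This fails: r = 15 gives 15 ≡ 15 (mod 30) but 15 ≡ 0 (mod 5), so the conjunction on the right does not hold.

Converse. This fails: r = 29 satisfies both congruences on the right (29 ≡ 4 mod 5 and 29 ≡ 5 mod 6) yet 29 ≡ 29 (mod 30), not 15.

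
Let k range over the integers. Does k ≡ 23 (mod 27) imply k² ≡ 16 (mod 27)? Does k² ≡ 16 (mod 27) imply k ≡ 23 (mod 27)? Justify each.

The forward direction holds; the converse fails.

(←) This fails: take k = 4. Then 4² = 16 ≡ 16 (mod 27), yet 4 ≡ 4 (mod 27), not 23.

(→) Suppose k ≡ 23 (mod 27). Write k = 27j + 23. Then (27j + 23)² = 729j² + 1242j + 529 = 27(27j² + 46j + 19) + 16, so k² ≡ 16 (mod 27).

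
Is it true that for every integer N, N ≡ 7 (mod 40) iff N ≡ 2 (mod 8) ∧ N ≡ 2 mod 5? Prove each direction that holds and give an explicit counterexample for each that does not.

(→) This fails: N = 7 gives 7 ≡ 7 (mod 40) but 7 ≡ 7 (mod 8), so the conjunction on the right does not hold.

(←) This fails: N = 2 satisfies both congruences on the right (2 ≡ 2 mod 8 and 2 ≡ 2 mod 5) yet 2 ≡ 2 (mod 40), not 7.

(⇒) fails and (⇐) fails.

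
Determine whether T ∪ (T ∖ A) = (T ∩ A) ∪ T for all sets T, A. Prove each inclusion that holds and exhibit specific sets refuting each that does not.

Both inclusions hold.

(⟹) Let x ∈ T ∪ (T ∖ A). Then either x ∈ T and x ∉ A; or x ∈ T ∩ A. In each case x ∈ (T ∩ A) ∪ T, so T ∪ (T ∖ A) ⊆ (T ∩ A) ∪ T.

(⟸) Let x ∈ (T ∩ A) ∪ T. Then either x ∈ T and x ∉ A; or x ∈ T ∩ A. In each case x ∈ T ∪ (T ∖ A), so (T ∩ A) ∪ T ⊆ T ∪ (T ∖ A).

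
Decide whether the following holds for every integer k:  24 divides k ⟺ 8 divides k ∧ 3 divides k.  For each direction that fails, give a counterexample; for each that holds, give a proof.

(→) If 24 ∣ k, write k = 24q. Since 24 = 3·8, k = 8·(3q), so 8 ∣ k; and since 24 = 8·3, k = 3·(8q), so 3 ∣ k.

(←) Suppose 8 ∣ k and 3 ∣ k. Any common multiple of 8 and 3 is a multiple of their lcm; here gcd(8, 3) = 1, so lcm(8, 3) = 8·3 = 24, so 24 ∣ k.

Both implications hold.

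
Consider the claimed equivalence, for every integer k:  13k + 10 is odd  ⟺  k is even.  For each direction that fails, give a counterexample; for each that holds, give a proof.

Neither implication holds.

(→) This fails: k = 1 gives 13k + 10 = 23, which is odd, but 1 is odd, not even.

(←) This also fails: k = 4 is even, but 13k + 10 = 62 is even, not odd.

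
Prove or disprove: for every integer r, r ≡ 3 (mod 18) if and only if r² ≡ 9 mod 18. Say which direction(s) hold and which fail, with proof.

Not equivalent: only (⇒) holds.

[⇐] This fails: take r = 9. Then 9² = 81 ≡ 9 (mod 18), yet 9 ≡ 9 (mod 18), not 3.

[⇒] Suppose r ≡ 3 (mod 18). Write r = 18j + 3. Then (18j + 3)² = 324j² + 108j + 9 = 18(18j² + 6j) + 9, so r² ≡ 9 (mod 18).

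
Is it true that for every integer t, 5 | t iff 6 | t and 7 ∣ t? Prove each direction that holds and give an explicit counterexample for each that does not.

(⇒) This fails: take t = 5. Certainly 5 ∣ 5, but 6 ∤ 5.

(⇐) This fails: take t = 42. Both 6 ∣ 42 and 7 ∣ 42, yet 42 is not a multiple of 5 (since 42 = 8·5 + 2), so 5 ∤ 42.

Both directions fail.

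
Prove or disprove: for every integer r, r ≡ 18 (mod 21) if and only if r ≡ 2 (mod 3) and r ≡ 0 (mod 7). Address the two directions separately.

[⇒] This fails: r = 18 gives 18 ≡ 18 (mod 21) but 18 ≡ 0 (mod 3), so the conjunction on the right does not hold.

[⇐] This fails: r = 14 satisfies both congruences on the right (14 ≡ 2 mod 3 and 14 ≡ 0 mod 7) yet 14 ≡ 14 (mod 21), not 18.

Neither direction holds.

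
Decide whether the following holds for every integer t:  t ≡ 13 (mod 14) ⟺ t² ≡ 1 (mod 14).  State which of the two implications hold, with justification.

The forward direction holds; the converse fails.

Forward direction. Suppose t ≡ 13 (mod 14). Write t = 14j + 13. Then (14j + 13)² = 196j² + 364j + 169 = 14(14j² + 26j + 12) + 1, so t² ≡ 1 (mod 14).

Converse. This fails: take t = 1. Then 1² = 1 ≡ 1 (mod 14), yet 1 ≡ 1 (mod 14), not 13.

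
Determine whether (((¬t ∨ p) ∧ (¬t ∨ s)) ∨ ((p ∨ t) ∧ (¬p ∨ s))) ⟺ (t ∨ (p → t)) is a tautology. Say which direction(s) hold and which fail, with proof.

Neither direction holds.

(→) This fails. Under t = F, s = F, p = T, the left side is true but the right side is false.

(←) This fails. Under t = T, s = F, p = T, the left side is false but the right side is true.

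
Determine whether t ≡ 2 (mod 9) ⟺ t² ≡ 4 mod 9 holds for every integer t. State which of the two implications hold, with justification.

Not equivalent: only (⇒) holds.

(⟹) Suppose t ≡ 2 (mod 9). Write t = 9j + 2. Then (9j + 2)² = 81j² + 36j + 4 = 9(9j² + 4j) + 4, so t² ≡ 4 (mod 9).

(⟸) This fails: take t = 7. Then 7² = 49 ≡ 4 (mod 9), yet 7 ≡ 7 (mod 9), not 2.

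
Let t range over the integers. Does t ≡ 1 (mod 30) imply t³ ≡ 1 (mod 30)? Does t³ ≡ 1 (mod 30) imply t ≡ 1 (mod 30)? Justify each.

Both directions hold; the statement is true.

[⇐] Suppose t³ ≡ 1 (mod 30). The only residue r in {0, …, 29} with r³ ≡ 1 (mod 30) is r = 1, so t ≡ 1 (mod 30).

[⇒] Suppose t ≡ 1 (mod 30). Write t = 30j + 1. Then (30j + 1)³ = 27000j³ + 2700j² + 90j + 1 = 30(900j³ + 90j² + 3j) + 1, so t³ ≡ 1 (mod 30).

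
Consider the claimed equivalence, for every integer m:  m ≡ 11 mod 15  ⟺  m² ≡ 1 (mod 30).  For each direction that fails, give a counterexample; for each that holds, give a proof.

[⇒] This fails: take m = 26. Then 26 ≡ 11 (mod 15), but 26² = 676 ≡ 16 (mod 30), not 1.

[⇐] This fails: take m = 1. Then 1² = 1 ≡ 1 (mod 30), yet 1 ≡ 1 (mod 15), not 11.

Neither direction holds.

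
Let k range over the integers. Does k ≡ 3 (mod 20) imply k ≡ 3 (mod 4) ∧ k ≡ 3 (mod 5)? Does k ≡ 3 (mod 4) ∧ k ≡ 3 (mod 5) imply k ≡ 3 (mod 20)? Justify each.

(→) Suppose k ≡ 3 (mod 20); write k = 20j + 3. Since 4 ∣ 20, reducing mod 4 gives k ≡ 3 (mod 4); since 5 ∣ 20, reducing mod 5 gives k ≡ 3 (mod 5).

(←) Conversely, if k ≡ 3 (mod 4) and k ≡ 3 (mod 5), then by the Chinese remainder theorem k ≡ 3 (mod 20). This is exactly k ≡ 3 (mod 20).

Both implications hold.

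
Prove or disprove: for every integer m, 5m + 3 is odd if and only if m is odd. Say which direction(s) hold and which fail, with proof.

Both directions fail.

(⟹) This fails: m = 4 gives 5m + 3 = 23, which is odd, but 4 is even, not odd.

(⟸) This also fails: m = 7 is odd, but 5m + 3 = 38 is even, not odd.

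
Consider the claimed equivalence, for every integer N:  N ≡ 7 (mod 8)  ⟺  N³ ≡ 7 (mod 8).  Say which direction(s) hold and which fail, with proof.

Both directions hold; the statement is true.

(←) For the converse, argue contrapositively. If N ≢ 7 (mod 8), then N is congruent to one of 0, 1, 2, 3, 4, 5, 6 modulo 8, and these give N³ ≡ 0, 1, 0, 3, 0, 5, 0 respectively — never 7.

(→) Suppose N ≡ 7 (mod 8). Write N = 8j + 7. Then (8j + 7)³ = 512j³ + 1344j² + 1176j + 343 = 8(64j³ + 168j² + 147j + 42) + 7, so N³ ≡ 7 (mod 8).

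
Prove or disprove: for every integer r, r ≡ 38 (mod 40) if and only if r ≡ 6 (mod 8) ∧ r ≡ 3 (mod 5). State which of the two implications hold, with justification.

(⇒) Suppose r ≡ 38 (mod 40); write r = 40j + 38. Since 8 ∣ 40, reducing mod 8 gives r ≡ 38 ≡ 6 (mod 8); since 5 ∣ 40, reducing mod 5 gives r ≡ 38 ≡ 3 (mod 5).

(⇐) Conversely, if r ≡ 6 (mod 8) and r ≡ 3 (mod 5), then by the Chinese remainder theorem r ≡ 38 (mod 40). This is exactly r ≡ 38 (mod 40).

Both directions hold.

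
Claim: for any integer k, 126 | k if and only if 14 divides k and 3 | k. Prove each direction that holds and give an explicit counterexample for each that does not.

Forward direction. If 126 ∣ k, write k = 126q. Since 126 = 9·14, k = 14·(9q), so 14 ∣ k; and since 126 = 42·3, k = 3·(42q), so 3 ∣ k.

Converse. This fails: take k = 42. Both 14 ∣ 42 and 3 ∣ 42, yet 42 is not a multiple of 126 (since 42 = 0·126 + 42), so 126 ∤ 42.

(⇒) holds; (⇐) fails.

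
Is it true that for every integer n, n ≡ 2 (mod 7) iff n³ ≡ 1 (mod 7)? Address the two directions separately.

Not equivalent: only (⇒) holds.

(⇒) Suppose n ≡ 2 (mod 7). Write n = 7j + 2. Then (7j + 2)³ = 343j³ + 294j² + 84j + 8 = 7(49j³ + 42j² + 12j + 1) + 1, so n³ ≡ 1 (mod 7).

(⇐) This fails: take n = 1. Then 1³ = 1 ≡ 1 (mod 7), yet 1 ≡ 1 (mod 7), not 2.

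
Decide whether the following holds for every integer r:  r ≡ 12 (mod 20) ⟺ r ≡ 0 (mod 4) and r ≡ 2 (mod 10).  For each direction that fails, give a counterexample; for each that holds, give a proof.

Both implications hold.

[⇒] Suppose r ≡ 12 (mod 20); write r = 20j + 12. Since 4 ∣ 20, reducing mod 4 gives r ≡ 12 ≡ 0 (mod 4); since 10 ∣ 20, reducing mod 10 gives r ≡ 12 ≡ 2 (mod 10).

[⇐] Conversely, if r ≡ 0 (mod 4) and r ≡ 2 (mod 10), then by the Chinese remainder theorem r ≡ 12 (mod 20). This is exactly r ≡ 12 (mod 20).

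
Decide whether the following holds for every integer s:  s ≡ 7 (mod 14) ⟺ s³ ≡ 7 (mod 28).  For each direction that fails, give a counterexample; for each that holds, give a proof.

The forward direction fails; the converse holds.

Forward direction. This fails: take s = 21. Then 21 ≡ 7 (mod 14), but 21³ = 9261 ≡ 21 (mod 28), not 7.

Converse. The residues r modulo 28 with r³ ≡ 7 (mod 28) are exactly {7}, and each is ≡ 7 (mod 14).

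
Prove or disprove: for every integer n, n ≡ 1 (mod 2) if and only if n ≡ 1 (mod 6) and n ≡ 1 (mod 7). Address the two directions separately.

[⇒] This fails: n = 3 gives 3 ≡ 1 (mod 2) but 3 ≡ 3 (mod 6), so the conjunction on the right does not hold.

[⇐] Conversely, if n ≡ 1 (mod 6) and n ≡ 1 (mod 7), then by the Chinese remainder theorem n ≡ 1 (mod 42). Since 1 ≡ 1 (mod 2) and 2 ∣ 42, we get n ≡ 1 (mod 2).

Only the reverse direction holds.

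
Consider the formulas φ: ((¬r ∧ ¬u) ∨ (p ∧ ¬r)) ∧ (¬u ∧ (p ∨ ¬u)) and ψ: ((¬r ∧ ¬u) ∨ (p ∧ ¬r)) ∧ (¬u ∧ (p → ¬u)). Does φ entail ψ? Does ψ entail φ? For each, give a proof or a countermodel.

The biconditional holds.

(→) Assume the antecedent. If p is true, the antecedent forces (p = T, r = F, u = F), and the consequent holds there. If p is false, the antecedent forces (p = F, r = F, u = F), and the consequent holds there. Either way the consequent holds.

(←) Assume the antecedent. If p is true, the antecedent forces (p = T, r = F, u = F), and the consequent holds there. If p is false, the antecedent forces (p = F, r = F, u = F), and the consequent holds there. Either way the consequent holds.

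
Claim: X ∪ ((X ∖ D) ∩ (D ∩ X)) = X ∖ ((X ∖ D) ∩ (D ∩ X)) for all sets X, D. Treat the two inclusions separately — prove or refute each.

Both inclusions hold.

(⟸) Let x ∈ X ∖ ((X ∖ D) ∩ (D ∩ X)). Then either x ∈ X and x ∉ D; or x ∈ X ∩ D. In each case x ∈ X ∪ ((X ∖ D) ∩ (D ∩ X)), so X ∖ ((X ∖ D) ∩ (D ∩ X)) ⊆ X ∪ ((X ∖ D) ∩ (D ∩ X)).

(⟹) Let x ∈ X ∪ ((X ∖ D) ∩ (D ∩ X)). Then either x ∈ X and x ∉ D; or x ∈ X ∩ D. In each case x ∈ X ∖ ((X ∖ D) ∩ (D ∩ X)), so X ∪ ((X ∖ D) ∩ (D ∩ X)) ⊆ X ∖ ((X ∖ D) ∩ (D ∩ X)).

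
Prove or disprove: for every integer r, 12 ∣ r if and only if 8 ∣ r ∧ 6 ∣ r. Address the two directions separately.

Only the converse holds.

Forward direction. This fails: take r = 12. Certainly 12 ∣ 12, but 8 ∤ 12.

Converse. Suppose 8 ∣ r and 6 ∣ r. Any common multiple of 8 and 6 is a multiple of their lcm; here lcm(8, 6) = 8·6/gcd(8, 6) = 48/2 = 24, so 24 ∣ r. Since 12 ∣ 24, it follows that 12 ∣ r.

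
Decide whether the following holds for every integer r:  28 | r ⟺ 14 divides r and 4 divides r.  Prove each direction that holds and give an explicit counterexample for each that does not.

Both directions hold.

(⇒) If 28 ∣ r, write r = 28q. Since 28 = 2·14, r = 14·(2q), so 14 ∣ r; and since 28 = 7·4, r = 4·(7q), so 4 ∣ r.

(⇐) Suppose 14 ∣ r and 4 ∣ r. Any common multiple of 14 and 4 is a multiple of their lcm; here lcm(14, 4) = 14·4/gcd(14, 4) = 56/2 = 28, so 28 ∣ r.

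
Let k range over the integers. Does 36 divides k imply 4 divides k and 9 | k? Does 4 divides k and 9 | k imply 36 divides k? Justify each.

The biconditional holds.

(→) If 36 ∣ k, write k = 36q. Since 36 = 9·4, k = 4·(9q), so 4 ∣ k; and since 36 = 4·9, k = 9·(4q), so 9 ∣ k.

(←) Suppose 4 ∣ k and 9 ∣ k. Any common multiple of 4 and 9 is a multiple of their lcm; here gcd(4, 9) = 1, so lcm(4, 9) = 4·9 = 36, so 36 ∣ k.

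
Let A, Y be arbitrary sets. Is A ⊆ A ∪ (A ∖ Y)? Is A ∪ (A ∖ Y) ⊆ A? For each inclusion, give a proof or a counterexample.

Both inclusions hold; the sets are equal.

(⟸) Let x ∈ A ∪ (A ∖ Y). Then either x ∈ A and x ∉ Y; or x ∈ A ∩ Y. In each case x ∈ A, so A ∪ (A ∖ Y) ⊆ A.

(⟹) Let x ∈ A. Then either x ∈ A and x ∉ Y; or x ∈ A ∩ Y. In each case x ∈ A ∪ (A ∖ Y), so A ⊆ A ∪ (A ∖ Y).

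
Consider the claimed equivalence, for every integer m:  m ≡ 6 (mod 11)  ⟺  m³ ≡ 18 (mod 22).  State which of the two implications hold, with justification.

Only the reverse direction holds.

Forward direction. This fails: take m = 17. Then 17 ≡ 6 (mod 11), but 17³ = 4913 ≡ 7 (mod 22), not 18.

Converse. The residues r modulo 22 with r³ ≡ 18 (mod 22) are exactly {6}, and each is ≡ 6 (mod 11).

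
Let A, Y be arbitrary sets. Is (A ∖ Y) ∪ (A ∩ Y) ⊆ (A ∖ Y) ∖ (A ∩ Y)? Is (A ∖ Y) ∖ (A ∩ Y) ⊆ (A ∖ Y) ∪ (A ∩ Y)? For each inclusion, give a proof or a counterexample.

Forward inclusion. This inclusion fails. Take A = {1}, Y = {1}; then 1 ∈ (A ∖ Y) ∪ (A ∩ Y) but 1 ∉ (A ∖ Y) ∖ (A ∩ Y).

Reverse inclusion. Let x ∈ (A ∖ Y) ∖ (A ∩ Y). Then x ∈ A and x ∉ Y, from which x ∈ (A ∖ Y) ∪ (A ∩ Y).

(⊆) fails; (⊇) holds.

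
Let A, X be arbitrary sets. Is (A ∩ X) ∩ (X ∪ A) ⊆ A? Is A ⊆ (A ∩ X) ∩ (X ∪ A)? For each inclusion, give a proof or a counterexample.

(⊆) holds; (⊇) fails.

(⊆) Let x ∈ (A ∩ X) ∩ (X ∪ A). Then x ∈ A ∩ X, from which x ∈ A.

(⊇) This inclusion fails. Take A = {1}, X = ∅; then 1 ∈ A but 1 ∉ (A ∩ X) ∩ (X ∪ A).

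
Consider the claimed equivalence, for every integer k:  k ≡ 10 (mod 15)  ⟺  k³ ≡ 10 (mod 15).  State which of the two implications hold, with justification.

Forward direction. Suppose k ≡ 10 (mod 15). Write k = 15j + 10. Then (15j + 10)³ = 3375j³ + 6750j² + 4500j + 1000 = 15(225j³ + 450j² + 300j + 66) + 10, so k³ ≡ 10 (mod 15).

Converse. Suppose k³ ≡ 10 (mod 15). The only residue r in {0, …, 14} with r³ ≡ 10 (mod 15) is r = 10, so k ≡ 10 (mod 15).

Equivalent; both directions hold.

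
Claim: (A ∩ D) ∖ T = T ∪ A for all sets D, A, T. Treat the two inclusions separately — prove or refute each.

Forward inclusion. Let x ∈ (A ∩ D) ∖ T. Then x ∈ D ∩ A and x ∉ T, from which x ∈ T ∪ A.

Reverse inclusion. This inclusion fails. Take D = ∅, A = {1}, T = ∅; then 1 ∈ T ∪ A but 1 ∉ (A ∩ D) ∖ T.

The sets are not equal: only the forward inclusion holds.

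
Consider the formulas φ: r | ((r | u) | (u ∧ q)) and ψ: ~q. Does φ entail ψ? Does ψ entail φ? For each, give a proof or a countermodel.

Neither implication holds.

[⇒] This fails. Under u = T, q = T, r = F, the left side is true but the right side is false.

[⇐] This fails. Under u = F, q = F, r = F, the left side is false but the right side is true.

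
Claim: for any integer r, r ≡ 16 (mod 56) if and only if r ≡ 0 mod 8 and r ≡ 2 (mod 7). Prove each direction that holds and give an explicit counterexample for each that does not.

(⟸) If r ≡ 0 (mod 8) and r ≡ 2 (mod 7), then by the Chinese remainder theorem r ≡ 16 (mod 56). This is exactly r ≡ 16 (mod 56).

(⟹) Suppose r ≡ 16 (mod 56); write r = 56j + 16. Since 8 ∣ 56, reducing mod 8 gives r ≡ 16 ≡ 0 (mod 8); since 7 ∣ 56, reducing mod 7 gives r ≡ 16 ≡ 2 (mod 7).

Both directions hold.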